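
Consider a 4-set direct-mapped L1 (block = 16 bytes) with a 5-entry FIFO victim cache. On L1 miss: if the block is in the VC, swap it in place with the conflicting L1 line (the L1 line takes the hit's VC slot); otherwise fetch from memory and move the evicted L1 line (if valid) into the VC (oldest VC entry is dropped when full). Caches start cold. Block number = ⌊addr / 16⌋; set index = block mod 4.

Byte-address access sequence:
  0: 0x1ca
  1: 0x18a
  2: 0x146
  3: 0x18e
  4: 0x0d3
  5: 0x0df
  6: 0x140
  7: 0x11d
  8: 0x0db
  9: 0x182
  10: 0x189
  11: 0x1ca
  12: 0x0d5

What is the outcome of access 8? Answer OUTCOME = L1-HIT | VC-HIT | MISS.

OUTCOME = VC-HIT

#0 0x1ca→b28/s0 MISS; vc=[]
#1 0x18a→b24/s0 MISS; vc=[28]
#2 0x146→b20/s0 MISS; vc=[28,24]
#3 0x18e→b24/s0 VC-HIT; vc=[28,20]
#4 0xd3→b13/s1 MISS; vc=[28,20]
#5 0xdf→b13/s1 L1-HIT; vc=[28,20]
#6 0x140→b20/s0 VC-HIT; vc=[28,24]
#7 0x11d→b17/s1 MISS; vc=[28,24,13]
#8 0xdb→b13/s1 VC-HIT; vc=[28,24,17]
#9 0x182→b24/s0 VC-HIT; vc=[28,20,17]
#10 0x189→b24/s0 L1-HIT; vc=[28,20,17]
#11 0x1ca→b28/s0 VC-HIT; vc=[24,20,17]
#12 0xd5→b13/s1 L1-HIT; vc=[24,20,17]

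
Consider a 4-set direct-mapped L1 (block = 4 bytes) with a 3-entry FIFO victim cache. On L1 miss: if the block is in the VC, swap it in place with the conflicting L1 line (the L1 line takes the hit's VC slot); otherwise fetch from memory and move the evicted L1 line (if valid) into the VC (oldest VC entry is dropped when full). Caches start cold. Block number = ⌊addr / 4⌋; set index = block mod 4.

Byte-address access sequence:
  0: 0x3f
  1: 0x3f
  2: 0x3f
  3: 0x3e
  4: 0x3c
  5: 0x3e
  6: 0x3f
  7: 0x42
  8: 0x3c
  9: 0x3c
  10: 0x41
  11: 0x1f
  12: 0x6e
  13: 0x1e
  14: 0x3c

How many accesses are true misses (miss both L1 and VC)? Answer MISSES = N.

  [0] addr=0x3f blk=15 s=3: MISS | VC []
  [1] addr=0x3f blk=15 s=3: L1-HIT | VC []
  [2] addr=0x3f blk=15 s=3: L1-HIT | VC []
  [3] addr=0x3e blk=15 s=3: L1-HIT | VC []
  [4] addr=0x3c blk=15 s=3: L1-HIT | VC []
  [5] addr=0x3e blk=15 s=3: L1-HIT | VC []
  [6] addr=0x3f blk=15 s=3: L1-HIT | VC []
  [7] addr=0x42 blk=16 s=0: MISS | VC []
  [8] addr=0x3c blk=15 s=3: L1-HIT | VC []
  [9] addr=0x3c blk=15 s=3: L1-HIT | VC []
  [10] addr=0x41 blk=16 s=0: L1-HIT | VC []
  [11] addr=0x1f blk=7 s=3: MISS | VC [15]
  [12] addr=0x6e blk=27 s=3: MISS | VC [15, 7]
  [13] addr=0x1e blk=7 s=3: VC-HIT | VC [15, 27]
  [14] addr=0x3c blk=15 s=3: VC-HIT | VC [7, 27]

MISSES = 4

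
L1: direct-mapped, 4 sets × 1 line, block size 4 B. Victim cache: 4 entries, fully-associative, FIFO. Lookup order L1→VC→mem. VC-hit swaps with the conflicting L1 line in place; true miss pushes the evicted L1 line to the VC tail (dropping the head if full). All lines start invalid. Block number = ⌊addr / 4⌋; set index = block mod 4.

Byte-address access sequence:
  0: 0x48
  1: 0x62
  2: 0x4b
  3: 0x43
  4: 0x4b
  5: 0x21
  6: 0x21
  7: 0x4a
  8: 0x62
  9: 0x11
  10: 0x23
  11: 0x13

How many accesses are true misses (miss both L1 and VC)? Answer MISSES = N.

  [0] addr=0x48 blk=18 s=2: MISS | VC []
  [1] addr=0x62 blk=24 s=0: MISS | VC []
  [2] addr=0x4b blk=18 s=2: L1-HIT | VC []
  [3] addr=0x43 blk=16 s=0: MISS | VC [24]
  [4] addr=0x4b blk=18 s=2: L1-HIT | VC [24]
  [5] addr=0x21 blk=8 s=0: MISS | VC [24, 16]
  [6] addr=0x21 blk=8 s=0: L1-HIT | VC [24, 16]
  [7] addr=0x4a blk=18 s=2: L1-HIT | VC [24, 16]
  [8] addr=0x62 blk=24 s=0: VC-HIT | VC [8, 16]
  [9] addr=0x11 blk=4 s=0: MISS | VC [8, 16, 24]
  [10] addr=0x23 blk=8 s=0: VC-HIT | VC [4, 16, 24]
  [11] addr=0x13 blk=4 s=0: VC-HIT | VC [8, 16, 24]

MISSES = 5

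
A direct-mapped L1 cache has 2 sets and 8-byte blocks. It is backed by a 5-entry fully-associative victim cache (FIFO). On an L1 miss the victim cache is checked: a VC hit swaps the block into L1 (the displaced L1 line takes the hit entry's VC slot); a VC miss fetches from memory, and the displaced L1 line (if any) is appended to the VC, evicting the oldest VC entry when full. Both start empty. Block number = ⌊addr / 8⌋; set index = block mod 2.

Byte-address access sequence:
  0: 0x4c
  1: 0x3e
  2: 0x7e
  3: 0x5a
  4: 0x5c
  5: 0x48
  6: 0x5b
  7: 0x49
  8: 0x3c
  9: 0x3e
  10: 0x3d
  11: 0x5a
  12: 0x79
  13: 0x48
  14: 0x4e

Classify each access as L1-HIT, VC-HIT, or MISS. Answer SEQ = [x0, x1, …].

  [0] addr=0x4c blk=9 s=1: MISS | VC []
  [1] addr=0x3e blk=7 s=1: MISS | VC [9]
  [2] addr=0x7e blk=15 s=1: MISS | VC [9, 7]
  [3] addr=0x5a blk=11 s=1: MISS | VC [9, 7, 15]
  [4] addr=0x5c blk=11 s=1: L1-HIT | VC [9, 7, 15]
  [5] addr=0x48 blk=9 s=1: VC-HIT | VC [11, 7, 15]
  [6] addr=0x5b blk=11 s=1: VC-HIT | VC [9, 7, 15]
  [7] addr=0x49 blk=9 s=1: VC-HIT | VC [11, 7, 15]
  [8] addr=0x3c blk=7 s=1: VC-HIT | VC [11, 9, 15]
  [9] addr=0x3e blk=7 s=1: L1-HIT | VC [11, 9, 15]
  [10] addr=0x3d blk=7 s=1: L1-HIT | VC [11, 9, 15]
  [11] addr=0x5a blk=11 s=1: VC-HIT | VC [7, 9, 15]
  [12] addr=0x79 blk=15 s=1: VC-HIT | VC [7, 9, 11]
  [13] addr=0x48 blk=9 s=1: VC-HIT | VC [7, 15, 11]
  [14] addr=0x4e blk=9 s=1: L1-HIT | VC [7, 15, 11]

SEQ = [MISS, MISS, MISS, MISS, L1-HIT, VC-HIT, VC-HIT, VC-HIT, VC-HIT, L1-HIT, L1-HIT, VC-HIT, VC-HIT, VC-HIT, L1-HIT]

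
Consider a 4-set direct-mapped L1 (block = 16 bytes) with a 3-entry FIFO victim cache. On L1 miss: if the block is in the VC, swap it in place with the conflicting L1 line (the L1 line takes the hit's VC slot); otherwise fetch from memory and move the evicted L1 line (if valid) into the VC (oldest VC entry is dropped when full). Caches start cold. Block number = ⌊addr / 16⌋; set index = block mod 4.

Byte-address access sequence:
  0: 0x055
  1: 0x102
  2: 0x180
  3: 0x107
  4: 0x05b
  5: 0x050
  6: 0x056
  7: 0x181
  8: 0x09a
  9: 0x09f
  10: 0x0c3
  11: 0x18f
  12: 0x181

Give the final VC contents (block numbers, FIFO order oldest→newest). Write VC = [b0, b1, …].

VC = [16, 5, 12]

#0 0x55→b5/s1 MISS; vc=[]
#1 0x102→b16/s0 MISS; vc=[]
#2 0x180→b24/s0 MISS; vc=[16]
#3 0x107→b16/s0 VC-HIT; vc=[24]
#4 0x5b→b5/s1 L1-HIT; vc=[24]
#5 0x50→b5/s1 L1-HIT; vc=[24]
#6 0x56→b5/s1 L1-HIT; vc=[24]
#7 0x181→b24/s0 VC-HIT; vc=[16]
#8 0x9a→b9/s1 MISS; vc=[16,5]
#9 0x9f→b9/s1 L1-HIT; vc=[16,5]
#10 0xc3→b12/s0 MISS; vc=[16,5,24]
#11 0x18f→b24/s0 VC-HIT; vc=[16,5,12]
#12 0x181→b24/s0 L1-HIT; vc=[16,5,12]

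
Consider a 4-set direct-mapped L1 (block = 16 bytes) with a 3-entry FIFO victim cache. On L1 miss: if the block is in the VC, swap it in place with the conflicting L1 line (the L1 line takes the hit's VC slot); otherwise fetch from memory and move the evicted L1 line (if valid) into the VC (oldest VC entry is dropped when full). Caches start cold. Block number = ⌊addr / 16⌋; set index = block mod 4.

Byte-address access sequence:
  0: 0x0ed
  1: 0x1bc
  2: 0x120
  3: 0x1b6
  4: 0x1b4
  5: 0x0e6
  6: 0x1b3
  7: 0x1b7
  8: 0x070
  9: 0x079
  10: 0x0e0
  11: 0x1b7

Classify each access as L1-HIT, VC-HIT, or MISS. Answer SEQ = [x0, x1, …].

  [0] addr=0xed blk=14 s=2: MISS | VC []
  [1] addr=0x1bc blk=27 s=3: MISS | VC []
  [2] addr=0x120 blk=18 s=2: MISS | VC [14]
  [3] addr=0x1b6 blk=27 s=3: L1-HIT | VC [14]
  [4] addr=0x1b4 blk=27 s=3: L1-HIT | VC [14]
  [5] addr=0xe6 blk=14 s=2: VC-HIT | VC [18]
  [6] addr=0x1b3 blk=27 s=3: L1-HIT | VC [18]
  [7] addr=0x1b7 blk=27 s=3: L1-HIT | VC [18]
  [8] addr=0x70 blk=7 s=3: MISS | VC [18, 27]
  [9] addr=0x79 blk=7 s=3: L1-HIT | VC [18, 27]
  [10] addr=0xe0 blk=14 s=2: L1-HIT | VC [18, 27]
  [11] addr=0x1b7 blk=27 s=3: VC-HIT | VC [18, 7]

SEQ = [MISS, MISS, MISS, L1-HIT, L1-HIT, VC-HIT, L1-HIT, L1-HIT, MISS, L1-HIT, L1-HIT, VC-HIT]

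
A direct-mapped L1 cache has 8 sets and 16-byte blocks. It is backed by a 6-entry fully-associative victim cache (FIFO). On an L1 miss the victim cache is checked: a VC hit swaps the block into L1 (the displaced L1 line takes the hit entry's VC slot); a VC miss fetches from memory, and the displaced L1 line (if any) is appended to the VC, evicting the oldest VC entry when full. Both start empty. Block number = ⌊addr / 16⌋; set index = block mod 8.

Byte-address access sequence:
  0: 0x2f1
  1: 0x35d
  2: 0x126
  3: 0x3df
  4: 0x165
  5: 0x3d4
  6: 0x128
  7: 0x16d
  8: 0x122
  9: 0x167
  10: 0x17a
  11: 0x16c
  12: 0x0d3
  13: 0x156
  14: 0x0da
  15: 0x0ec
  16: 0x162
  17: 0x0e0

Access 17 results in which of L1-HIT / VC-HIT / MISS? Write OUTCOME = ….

OUTCOME = VC-HIT

  [0] addr=0x2f1 blk=47 s=7: MISS | VC []
  [1] addr=0x35d blk=53 s=5: MISS | VC []
  [2] addr=0x126 blk=18 s=2: MISS | VC []
  [3] addr=0x3df blk=61 s=5: MISS | VC [53]
  [4] addr=0x165 blk=22 s=6: MISS | VC [53]
  [5] addr=0x3d4 blk=61 s=5: L1-HIT | VC [53]
  [6] addr=0x128 blk=18 s=2: L1-HIT | VC [53]
  [7] addr=0x16d blk=22 s=6: L1-HIT | VC [53]
  [8] addr=0x122 blk=18 s=2: L1-HIT | VC [53]
  [9] addr=0x167 blk=22 s=6: L1-HIT | VC [53]
  [10] addr=0x17a blk=23 s=7: MISS | VC [53, 47]
  [11] addr=0x16c blk=22 s=6: L1-HIT | VC [53, 47]
  [12] addr=0xd3 blk=13 s=5: MISS | VC [53, 47, 61]
  [13] addr=0x156 blk=21 s=5: MISS | VC [53, 47, 61, 13]
  [14] addr=0xda blk=13 s=5: VC-HIT | VC [53, 47, 61, 21]
  [15] addr=0xec blk=14 s=6: MISS | VC [53, 47, 61, 21, 22]
  [16] addr=0x162 blk=22 s=6: VC-HIT | VC [53, 47, 61, 21, 14]
  [17] addr=0xe0 blk=14 s=6: VC-HIT | VC [53, 47, 61, 21, 22]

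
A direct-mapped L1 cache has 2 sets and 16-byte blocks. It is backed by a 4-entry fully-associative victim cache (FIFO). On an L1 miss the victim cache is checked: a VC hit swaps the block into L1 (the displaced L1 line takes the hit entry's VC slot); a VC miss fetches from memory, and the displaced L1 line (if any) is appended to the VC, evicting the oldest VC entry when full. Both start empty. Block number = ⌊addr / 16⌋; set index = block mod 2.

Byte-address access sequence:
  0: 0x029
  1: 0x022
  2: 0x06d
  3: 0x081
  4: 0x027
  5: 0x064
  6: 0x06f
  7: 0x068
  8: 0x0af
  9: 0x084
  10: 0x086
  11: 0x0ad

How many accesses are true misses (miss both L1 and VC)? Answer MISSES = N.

  [0] addr=0x29 blk=2 s=0: MISS | VC []
  [1] addr=0x22 blk=2 s=0: L1-HIT | VC []
  [2] addr=0x6d blk=6 s=0: MISS | VC [2]
  [3] addr=0x81 blk=8 s=0: MISS | VC [2, 6]
  [4] addr=0x27 blk=2 s=0: VC-HIT | VC [8, 6]
  [5] addr=0x64 blk=6 s=0: VC-HIT | VC [8, 2]
  [6] addr=0x6f blk=6 s=0: L1-HIT | VC [8, 2]
  [7] addr=0x68 blk=6 s=0: L1-HIT | VC [8, 2]
  [8] addr=0xaf blk=10 s=0: MISS | VC [8, 2, 6]
  [9] addr=0x84 blk=8 s=0: VC-HIT | VC [10, 2, 6]
  [10] addr=0x86 blk=8 s=0: L1-HIT | VC [10, 2, 6]
  [11] addr=0xad blk=10 s=0: VC-HIT | VC [8, 2, 6]

MISSES = 4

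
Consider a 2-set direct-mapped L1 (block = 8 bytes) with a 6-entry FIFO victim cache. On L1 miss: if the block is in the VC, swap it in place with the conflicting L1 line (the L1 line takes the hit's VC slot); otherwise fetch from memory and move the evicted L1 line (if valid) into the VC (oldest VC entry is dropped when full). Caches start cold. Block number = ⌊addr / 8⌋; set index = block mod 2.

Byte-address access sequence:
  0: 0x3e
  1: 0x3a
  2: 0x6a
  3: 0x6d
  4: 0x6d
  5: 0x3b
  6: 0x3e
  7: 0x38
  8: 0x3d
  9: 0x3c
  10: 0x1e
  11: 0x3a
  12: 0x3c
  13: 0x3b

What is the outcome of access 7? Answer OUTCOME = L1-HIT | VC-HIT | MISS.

0: 0x3e (blk 7, set 1) → MISS  vc=[]
1: 0x3a (blk 7, set 1) → L1-HIT  vc=[]
2: 0x6a (blk 13, set 1) → MISS  vc=[7]
3: 0x6d (blk 13, set 1) → L1-HIT  vc=[7]
4: 0x6d (blk 13, set 1) → L1-HIT  vc=[7]
5: 0x3b (blk 7, set 1) → VC-HIT  vc=[13]
6: 0x3e (blk 7, set 1) → L1-HIT  vc=[13]
7: 0x38 (blk 7, set 1) → L1-HIT  vc=[13]
8: 0x3d (blk 7, set 1) → L1-HIT  vc=[13]
9: 0x3c (blk 7, set 1) → L1-HIT  vc=[13]
10: 0x1e (blk 3, set 1) → MISS  vc=[13, 7]
11: 0x3a (blk 7, set 1) → VC-HIT  vc=[13, 3]
12: 0x3c (blk 7, set 1) → L1-HIT  vc=[13, 3]
13: 0x3b (blk 7, set 1) → L1-HIT  vc=[13, 3]

OUTCOME = L1-HIT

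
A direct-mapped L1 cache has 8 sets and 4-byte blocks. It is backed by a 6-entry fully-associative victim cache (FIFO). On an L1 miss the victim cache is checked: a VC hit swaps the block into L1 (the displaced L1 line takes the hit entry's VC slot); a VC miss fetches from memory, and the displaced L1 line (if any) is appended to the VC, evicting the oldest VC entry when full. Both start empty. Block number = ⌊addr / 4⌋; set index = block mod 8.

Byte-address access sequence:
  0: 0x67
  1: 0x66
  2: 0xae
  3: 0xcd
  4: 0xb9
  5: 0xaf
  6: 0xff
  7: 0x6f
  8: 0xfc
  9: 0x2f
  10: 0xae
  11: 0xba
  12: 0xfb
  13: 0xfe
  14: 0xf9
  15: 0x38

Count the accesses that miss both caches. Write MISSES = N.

  [0] addr=0x67 blk=25 s=1: MISS | VC []
  [1] addr=0x66 blk=25 s=1: L1-HIT | VC []
  [2] addr=0xae blk=43 s=3: MISS | VC []
  [3] addr=0xcd blk=51 s=3: MISS | VC [43]
  [4] addr=0xb9 blk=46 s=6: MISS | VC [43]
  [5] addr=0xaf blk=43 s=3: VC-HIT | VC [51]
  [6] addr=0xff blk=63 s=7: MISS | VC [51]
  [7] addr=0x6f blk=27 s=3: MISS | VC [51, 43]
  [8] addr=0xfc blk=63 s=7: L1-HIT | VC [51, 43]
  [9] addr=0x2f blk=11 s=3: MISS | VC [51, 43, 27]
  [10] addr=0xae blk=43 s=3: VC-HIT | VC [51, 11, 27]
  [11] addr=0xba blk=46 s=6: L1-HIT | VC [51, 11, 27]
  [12] addr=0xfb blk=62 s=6: MISS | VC [51, 11, 27, 46]
  [13] addr=0xfe blk=63 s=7: L1-HIT | VC [51, 11, 27, 46]
  [14] addr=0xf9 blk=62 s=6: L1-HIT | VC [51, 11, 27, 46]
  [15] addr=0x38 blk=14 s=6: MISS | VC [51, 11, 27, 46, 62]

MISSES = 9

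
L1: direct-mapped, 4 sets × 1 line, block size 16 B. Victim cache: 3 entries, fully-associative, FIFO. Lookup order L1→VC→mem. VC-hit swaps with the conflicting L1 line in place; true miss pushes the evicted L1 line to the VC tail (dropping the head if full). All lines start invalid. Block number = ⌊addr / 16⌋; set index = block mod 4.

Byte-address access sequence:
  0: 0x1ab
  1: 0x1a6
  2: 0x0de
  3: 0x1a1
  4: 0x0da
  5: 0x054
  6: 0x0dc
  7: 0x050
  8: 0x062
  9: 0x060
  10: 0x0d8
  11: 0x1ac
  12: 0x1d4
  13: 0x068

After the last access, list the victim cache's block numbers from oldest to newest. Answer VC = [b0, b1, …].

  [0] addr=0x1ab blk=26 s=2: MISS | VC []
  [1] addr=0x1a6 blk=26 s=2: L1-HIT | VC []
  [2] addr=0xde blk=13 s=1: MISS | VC []
  [3] addr=0x1a1 blk=26 s=2: L1-HIT | VC []
  [4] addr=0xda blk=13 s=1: L1-HIT | VC []
  [5] addr=0x54 blk=5 s=1: MISS | VC [13]
  [6] addr=0xdc blk=13 s=1: VC-HIT | VC [5]
  [7] addr=0x50 blk=5 s=1: VC-HIT | VC [13]
  [8] addr=0x62 blk=6 s=2: MISS | VC [13, 26]
  [9] addr=0x60 blk=6 s=2: L1-HIT | VC [13, 26]
  [10] addr=0xd8 blk=13 s=1: VC-HIT | VC [5, 26]
  [11] addr=0x1ac blk=26 s=2: VC-HIT | VC [5, 6]
  [12] addr=0x1d4 blk=29 s=1: MISS | VC [5, 6, 13]
  [13] addr=0x68 blk=6 s=2: VC-HIT | VC [5, 26, 13]

VC = [5, 26, 13]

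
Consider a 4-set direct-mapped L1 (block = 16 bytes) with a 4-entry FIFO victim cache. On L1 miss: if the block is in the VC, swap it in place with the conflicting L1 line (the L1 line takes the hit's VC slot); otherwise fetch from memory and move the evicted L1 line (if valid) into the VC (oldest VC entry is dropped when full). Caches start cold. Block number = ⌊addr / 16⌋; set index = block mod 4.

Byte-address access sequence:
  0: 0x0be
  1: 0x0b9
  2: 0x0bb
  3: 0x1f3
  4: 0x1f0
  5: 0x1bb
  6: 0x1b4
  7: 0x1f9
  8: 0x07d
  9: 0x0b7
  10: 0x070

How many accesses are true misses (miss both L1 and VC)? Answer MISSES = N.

MISSES = 4

0: 0xbe (blk 11, set 3) → MISS  vc=[]
1: 0xb9 (blk 11, set 3) → L1-HIT  vc=[]
2: 0xbb (blk 11, set 3) → L1-HIT  vc=[]
3: 0x1f3 (blk 31, set 3) → MISS  vc=[11]
4: 0x1f0 (blk 31, set 3) → L1-HIT  vc=[11]
5: 0x1bb (blk 27, set 3) → MISS  vc=[11, 31]
6: 0x1b4 (blk 27, set 3) → L1-HIT  vc=[11, 31]
7: 0x1f9 (blk 31, set 3) → VC-HIT  vc=[11, 27]
8: 0x7d (blk 7, set 3) → MISS  vc=[11, 27, 31]
9: 0xb7 (blk 11, set 3) → VC-HIT  vc=[7, 27, 31]
10: 0x70 (blk 7, set 3) → VC-HIT  vc=[11, 27, 31]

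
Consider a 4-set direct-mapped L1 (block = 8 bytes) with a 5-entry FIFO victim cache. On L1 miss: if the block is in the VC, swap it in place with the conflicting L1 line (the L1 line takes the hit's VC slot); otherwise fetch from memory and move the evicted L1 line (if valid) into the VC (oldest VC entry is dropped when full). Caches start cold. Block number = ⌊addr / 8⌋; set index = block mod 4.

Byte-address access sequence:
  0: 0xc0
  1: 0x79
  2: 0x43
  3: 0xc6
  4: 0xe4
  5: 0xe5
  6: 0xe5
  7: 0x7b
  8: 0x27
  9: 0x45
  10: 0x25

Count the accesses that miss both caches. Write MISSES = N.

MISSES = 5

#0 0xc0→b24/s0 MISS; vc=[]
#1 0x79→b15/s3 MISS; vc=[]
#2 0x43→b8/s0 MISS; vc=[24]
#3 0xc6→b24/s0 VC-HIT; vc=[8]
#4 0xe4→b28/s0 MISS; vc=[8,24]
#5 0xe5→b28/s0 L1-HIT; vc=[8,24]
#6 0xe5→b28/s0 L1-HIT; vc=[8,24]
#7 0x7b→b15/s3 L1-HIT; vc=[8,24]
#8 0x27→b4/s0 MISS; vc=[8,24,28]
#9 0x45→b8/s0 VC-HIT; vc=[4,24,28]
#10 0x25→b4/s0 VC-HIT; vc=[8,24,28]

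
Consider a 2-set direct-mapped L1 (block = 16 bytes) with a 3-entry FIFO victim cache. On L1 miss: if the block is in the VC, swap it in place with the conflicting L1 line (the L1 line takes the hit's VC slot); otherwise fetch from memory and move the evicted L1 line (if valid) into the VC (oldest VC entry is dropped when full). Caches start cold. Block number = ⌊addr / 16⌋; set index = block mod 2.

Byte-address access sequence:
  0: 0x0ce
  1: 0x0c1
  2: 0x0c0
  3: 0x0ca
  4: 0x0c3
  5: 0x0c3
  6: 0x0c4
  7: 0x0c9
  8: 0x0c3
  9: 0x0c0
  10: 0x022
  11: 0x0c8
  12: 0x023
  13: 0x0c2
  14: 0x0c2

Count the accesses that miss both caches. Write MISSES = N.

#0 0xce→b12/s0 MISS; vc=[]
#1 0xc1→b12/s0 L1-HIT; vc=[]
#2 0xc0→b12/s0 L1-HIT; vc=[]
#3 0xca→b12/s0 L1-HIT; vc=[]
#4 0xc3→b12/s0 L1-HIT; vc=[]
#5 0xc3→b12/s0 L1-HIT; vc=[]
#6 0xc4→b12/s0 L1-HIT; vc=[]
#7 0xc9→b12/s0 L1-HIT; vc=[]
#8 0xc3→b12/s0 L1-HIT; vc=[]
#9 0xc0→b12/s0 L1-HIT; vc=[]
#10 0x22→b2/s0 MISS; vc=[12]
#11 0xc8→b12/s0 VC-HIT; vc=[2]
#12 0x23→b2/s0 VC-HIT; vc=[12]
#13 0xc2→b12/s0 VC-HIT; vc=[2]
#14 0xc2→b12/s0 L1-HIT; vc=[2]

MISSES = 2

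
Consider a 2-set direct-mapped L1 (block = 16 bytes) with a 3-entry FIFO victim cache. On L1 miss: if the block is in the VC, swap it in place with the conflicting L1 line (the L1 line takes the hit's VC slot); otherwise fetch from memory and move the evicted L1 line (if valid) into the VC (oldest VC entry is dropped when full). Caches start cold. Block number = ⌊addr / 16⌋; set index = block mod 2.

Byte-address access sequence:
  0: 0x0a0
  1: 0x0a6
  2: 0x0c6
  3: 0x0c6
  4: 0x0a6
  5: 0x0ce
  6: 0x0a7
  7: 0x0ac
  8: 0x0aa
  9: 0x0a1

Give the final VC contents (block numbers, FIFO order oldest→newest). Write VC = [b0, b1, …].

0: 0xa0 (blk 10, set 0) → MISS  vc=[]
1: 0xa6 (blk 10, set 0) → L1-HIT  vc=[]
2: 0xc6 (blk 12, set 0) → MISS  vc=[10]
3: 0xc6 (blk 12, set 0) → L1-HIT  vc=[10]
4: 0xa6 (blk 10, set 0) → VC-HIT  vc=[12]
5: 0xce (blk 12, set 0) → VC-HIT  vc=[10]
6: 0xa7 (blk 10, set 0) → VC-HIT  vc=[12]
7: 0xac (blk 10, set 0) → L1-HIT  vc=[12]
8: 0xaa (blk 10, set 0) → L1-HIT  vc=[12]
9: 0xa1 (blk 10, set 0) → L1-HIT  vc=[12]

VC = [12]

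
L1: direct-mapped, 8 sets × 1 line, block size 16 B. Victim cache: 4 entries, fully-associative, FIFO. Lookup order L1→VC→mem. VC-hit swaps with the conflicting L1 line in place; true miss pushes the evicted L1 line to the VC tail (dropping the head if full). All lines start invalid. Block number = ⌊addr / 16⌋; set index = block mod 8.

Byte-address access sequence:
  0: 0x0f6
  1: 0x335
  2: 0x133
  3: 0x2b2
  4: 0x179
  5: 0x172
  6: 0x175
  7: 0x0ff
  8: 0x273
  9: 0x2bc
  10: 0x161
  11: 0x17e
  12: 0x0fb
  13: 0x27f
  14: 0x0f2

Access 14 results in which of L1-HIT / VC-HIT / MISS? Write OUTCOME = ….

OUTCOME = VC-HIT

0: 0xf6 (blk 15, set 7) → MISS  vc=[]
1: 0x335 (blk 51, set 3) → MISS  vc=[]
2: 0x133 (blk 19, set 3) → MISS  vc=[51]
3: 0x2b2 (blk 43, set 3) → MISS  vc=[51, 19]
4: 0x179 (blk 23, set 7) → MISS  vc=[51, 19, 15]
5: 0x172 (blk 23, set 7) → L1-HIT  vc=[51, 19, 15]
6: 0x175 (blk 23, set 7) → L1-HIT  vc=[51, 19, 15]
7: 0xff (blk 15, set 7) → VC-HIT  vc=[51, 19, 23]
8: 0x273 (blk 39, set 7) → MISS  vc=[51, 19, 23, 15]
9: 0x2bc (blk 43, set 3) → L1-HIT  vc=[51, 19, 23, 15]
10: 0x161 (blk 22, set 6) → MISS  vc=[51, 19, 23, 15]
11: 0x17e (blk 23, set 7) → VC-HIT  vc=[51, 19, 39, 15]
12: 0xfb (blk 15, set 7) → VC-HIT  vc=[51, 19, 39, 23]
13: 0x27f (blk 39, set 7) → VC-HIT  vc=[51, 19, 15, 23]
14: 0xf2 (blk 15, set 7) → VC-HIT  vc=[51, 19, 39, 23]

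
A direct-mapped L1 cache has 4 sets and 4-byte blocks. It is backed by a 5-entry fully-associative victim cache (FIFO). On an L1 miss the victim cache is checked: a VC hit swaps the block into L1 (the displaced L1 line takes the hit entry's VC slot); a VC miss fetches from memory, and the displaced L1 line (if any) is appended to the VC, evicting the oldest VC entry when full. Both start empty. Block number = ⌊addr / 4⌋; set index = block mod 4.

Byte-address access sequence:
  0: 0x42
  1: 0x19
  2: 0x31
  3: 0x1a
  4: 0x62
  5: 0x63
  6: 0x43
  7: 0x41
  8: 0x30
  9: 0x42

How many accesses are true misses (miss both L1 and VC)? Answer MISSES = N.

  [0] addr=0x42 blk=16 s=0: MISS | VC []
  [1] addr=0x19 blk=6 s=2: MISS | VC []
  [2] addr=0x31 blk=12 s=0: MISS | VC [16]
  [3] addr=0x1a blk=6 s=2: L1-HIT | VC [16]
  [4] addr=0x62 blk=24 s=0: MISS | VC [16, 12]
  [5] addr=0x63 blk=24 s=0: L1-HIT | VC [16, 12]
  [6] addr=0x43 blk=16 s=0: VC-HIT | VC [24, 12]
  [7] addr=0x41 blk=16 s=0: L1-HIT | VC [24, 12]
  [8] addr=0x30 blk=12 s=0: VC-HIT | VC [24, 16]
  [9] addr=0x42 blk=16 s=0: VC-HIT | VC [24, 12]

MISSES = 4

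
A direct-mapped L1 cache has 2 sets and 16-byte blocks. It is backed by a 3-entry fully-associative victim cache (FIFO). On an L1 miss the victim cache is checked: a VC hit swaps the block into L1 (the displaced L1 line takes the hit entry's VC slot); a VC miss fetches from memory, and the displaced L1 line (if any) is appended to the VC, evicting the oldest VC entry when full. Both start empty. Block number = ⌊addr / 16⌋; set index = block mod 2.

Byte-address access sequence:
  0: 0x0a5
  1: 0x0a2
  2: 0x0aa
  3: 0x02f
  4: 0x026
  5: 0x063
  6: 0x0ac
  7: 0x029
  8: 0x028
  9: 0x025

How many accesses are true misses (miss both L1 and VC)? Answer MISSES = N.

#0 0xa5→b10/s0 MISS; vc=[]
#1 0xa2→b10/s0 L1-HIT; vc=[]
#2 0xaa→b10/s0 L1-HIT; vc=[]
#3 0x2f→b2/s0 MISS; vc=[10]
#4 0x26→b2/s0 L1-HIT; vc=[10]
#5 0x63→b6/s0 MISS; vc=[10,2]
#6 0xac→b10/s0 VC-HIT; vc=[6,2]
#7 0x29→b2/s0 VC-HIT; vc=[6,10]
#8 0x28→b2/s0 L1-HIT; vc=[6,10]
#9 0x25→b2/s0 L1-HIT; vc=[6,10]

MISSES = 3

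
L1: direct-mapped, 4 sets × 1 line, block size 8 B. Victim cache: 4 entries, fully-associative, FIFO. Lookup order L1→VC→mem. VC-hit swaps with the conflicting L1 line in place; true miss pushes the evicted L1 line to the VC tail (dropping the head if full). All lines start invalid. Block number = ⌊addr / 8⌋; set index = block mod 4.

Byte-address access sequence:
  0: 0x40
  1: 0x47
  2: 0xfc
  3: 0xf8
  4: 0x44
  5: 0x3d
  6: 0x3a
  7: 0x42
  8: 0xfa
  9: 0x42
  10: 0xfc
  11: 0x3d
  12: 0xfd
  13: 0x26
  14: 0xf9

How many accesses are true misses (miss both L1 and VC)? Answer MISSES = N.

MISSES = 4

#0 0x40→b8/s0 MISS; vc=[]
#1 0x47→b8/s0 L1-HIT; vc=[]
#2 0xfc→b31/s3 MISS; vc=[]
#3 0xf8→b31/s3 L1-HIT; vc=[]
#4 0x44→b8/s0 L1-HIT; vc=[]
#5 0x3d→b7/s3 MISS; vc=[31]
#6 0x3a→b7/s3 L1-HIT; vc=[31]
#7 0x42→b8/s0 L1-HIT; vc=[31]
#8 0xfa→b31/s3 VC-HIT; vc=[7]
#9 0x42→b8/s0 L1-HIT; vc=[7]
#10 0xfc→b31/s3 L1-HIT; vc=[7]
#11 0x3d→b7/s3 VC-HIT; vc=[31]
#12 0xfd→b31/s3 VC-HIT; vc=[7]
#13 0x26→b4/s0 MISS; vc=[7,8]
#14 0xf9→b31/s3 L1-HIT; vc=[7,8]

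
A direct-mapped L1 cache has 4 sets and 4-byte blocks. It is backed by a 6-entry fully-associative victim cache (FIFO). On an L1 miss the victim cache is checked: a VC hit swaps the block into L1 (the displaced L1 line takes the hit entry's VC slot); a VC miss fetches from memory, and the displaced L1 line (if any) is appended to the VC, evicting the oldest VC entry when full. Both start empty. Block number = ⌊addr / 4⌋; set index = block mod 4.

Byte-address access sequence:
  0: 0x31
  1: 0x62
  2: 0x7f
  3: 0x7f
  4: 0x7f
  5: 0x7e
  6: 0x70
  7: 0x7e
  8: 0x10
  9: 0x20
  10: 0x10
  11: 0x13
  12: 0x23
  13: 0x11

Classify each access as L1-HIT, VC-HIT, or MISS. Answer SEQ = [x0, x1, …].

#0 0x31→b12/s0 MISS; vc=[]
#1 0x62→b24/s0 MISS; vc=[12]
#2 0x7f→b31/s3 MISS; vc=[12]
#3 0x7f→b31/s3 L1-HIT; vc=[12]
#4 0x7f→b31/s3 L1-HIT; vc=[12]
#5 0x7e→b31/s3 L1-HIT; vc=[12]
#6 0x70→b28/s0 MISS; vc=[12,24]
#7 0x7e→b31/s3 L1-HIT; vc=[12,24]
#8 0x10→b4/s0 MISS; vc=[12,24,28]
#9 0x20→b8/s0 MISS; vc=[12,24,28,4]
#10 0x10→b4/s0 VC-HIT; vc=[12,24,28,8]
#11 0x13→b4/s0 L1-HIT; vc=[12,24,28,8]
#12 0x23→b8/s0 VC-HIT; vc=[12,24,28,4]
#13 0x11→b4/s0 VC-HIT; vc=[12,24,28,8]

SEQ = [MISS, MISS, MISS, L1-HIT, L1-HIT, L1-HIT, MISS, L1-HIT, MISS, MISS, VC-HIT, L1-HIT, VC-HIT, VC-HIT]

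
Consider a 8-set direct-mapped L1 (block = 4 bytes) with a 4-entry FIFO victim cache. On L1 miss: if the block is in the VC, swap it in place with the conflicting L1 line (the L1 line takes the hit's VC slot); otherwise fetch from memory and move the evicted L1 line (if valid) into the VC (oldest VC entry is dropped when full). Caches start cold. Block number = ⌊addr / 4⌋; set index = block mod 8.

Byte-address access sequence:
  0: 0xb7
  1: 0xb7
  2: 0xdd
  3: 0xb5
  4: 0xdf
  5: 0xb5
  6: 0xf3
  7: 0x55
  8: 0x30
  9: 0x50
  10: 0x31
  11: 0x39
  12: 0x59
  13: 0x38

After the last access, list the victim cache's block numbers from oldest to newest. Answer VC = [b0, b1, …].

VC = [45, 60, 20, 22]

#0 0xb7→b45/s5 MISS; vc=[]
#1 0xb7→b45/s5 L1-HIT; vc=[]
#2 0xdd→b55/s7 MISS; vc=[]
#3 0xb5→b45/s5 L1-HIT; vc=[]
#4 0xdf→b55/s7 L1-HIT; vc=[]
#5 0xb5→b45/s5 L1-HIT; vc=[]
#6 0xf3→b60/s4 MISS; vc=[]
#7 0x55→b21/s5 MISS; vc=[45]
#8 0x30→b12/s4 MISS; vc=[45,60]
#9 0x50→b20/s4 MISS; vc=[45,60,12]
#10 0x31→b12/s4 VC-HIT; vc=[45,60,20]
#11 0x39→b14/s6 MISS; vc=[45,60,20]
#12 0x59→b22/s6 MISS; vc=[45,60,20,14]
#13 0x38→b14/s6 VC-HIT; vc=[45,60,20,22]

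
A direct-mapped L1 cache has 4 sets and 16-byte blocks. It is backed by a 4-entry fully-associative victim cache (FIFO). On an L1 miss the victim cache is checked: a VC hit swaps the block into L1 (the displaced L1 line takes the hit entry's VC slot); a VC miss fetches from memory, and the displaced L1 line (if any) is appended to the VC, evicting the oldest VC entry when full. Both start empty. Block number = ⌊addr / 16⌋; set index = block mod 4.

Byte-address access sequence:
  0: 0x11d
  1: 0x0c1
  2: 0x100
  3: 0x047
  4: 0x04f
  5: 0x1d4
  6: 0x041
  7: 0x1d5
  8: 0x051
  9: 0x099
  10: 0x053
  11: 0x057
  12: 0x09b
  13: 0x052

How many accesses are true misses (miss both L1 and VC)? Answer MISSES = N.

MISSES = 7

0: 0x11d (blk 17, set 1) → MISS  vc=[]
1: 0xc1 (blk 12, set 0) → MISS  vc=[]
2: 0x100 (blk 16, set 0) → MISS  vc=[12]
3: 0x47 (blk 4, set 0) → MISS  vc=[12, 16]
4: 0x4f (blk 4, set 0) → L1-HIT  vc=[12, 16]
5: 0x1d4 (blk 29, set 1) → MISS  vc=[12, 16, 17]
6: 0x41 (blk 4, set 0) → L1-HIT  vc=[12, 16, 17]
7: 0x1d5 (blk 29, set 1) → L1-HIT  vc=[12, 16, 17]
8: 0x51 (blk 5, set 1) → MISS  vc=[12, 16, 17, 29]
9: 0x99 (blk 9, set 1) → MISS  vc=[16, 17, 29, 5]
10: 0x53 (blk 5, set 1) → VC-HIT  vc=[16, 17, 29, 9]
11: 0x57 (blk 5, set 1) → L1-HIT  vc=[16, 17, 29, 9]
12: 0x9b (blk 9, set 1) → VC-HIT  vc=[16, 17, 29, 5]
13: 0x52 (blk 5, set 1) → VC-HIT  vc=[16, 17, 29, 9]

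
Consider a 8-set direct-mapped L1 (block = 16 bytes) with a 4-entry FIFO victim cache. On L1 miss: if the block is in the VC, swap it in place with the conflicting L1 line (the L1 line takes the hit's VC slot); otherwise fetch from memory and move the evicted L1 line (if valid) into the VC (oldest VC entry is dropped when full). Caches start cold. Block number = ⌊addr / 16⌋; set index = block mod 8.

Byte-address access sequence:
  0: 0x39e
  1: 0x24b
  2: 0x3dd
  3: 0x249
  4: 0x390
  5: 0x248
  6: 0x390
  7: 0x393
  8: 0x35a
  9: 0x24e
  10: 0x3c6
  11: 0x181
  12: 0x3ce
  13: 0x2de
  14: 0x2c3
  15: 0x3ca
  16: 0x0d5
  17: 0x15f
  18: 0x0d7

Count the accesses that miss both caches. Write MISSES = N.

#0 0x39e→b57/s1 MISS; vc=[]
#1 0x24b→b36/s4 MISS; vc=[]
#2 0x3dd→b61/s5 MISS; vc=[]
#3 0x249→b36/s4 L1-HIT; vc=[]
#4 0x390→b57/s1 L1-HIT; vc=[]
#5 0x248→b36/s4 L1-HIT; vc=[]
#6 0x390→b57/s1 L1-HIT; vc=[]
#7 0x393→b57/s1 L1-HIT; vc=[]
#8 0x35a→b53/s5 MISS; vc=[61]
#9 0x24e→b36/s4 L1-HIT; vc=[61]
#10 0x3c6→b60/s4 MISS; vc=[61,36]
#11 0x181→b24/s0 MISS; vc=[61,36]
#12 0x3ce→b60/s4 L1-HIT; vc=[61,36]
#13 0x2de→b45/s5 MISS; vc=[61,36,53]
#14 0x2c3→b44/s4 MISS; vc=[61,36,53,60]
#15 0x3ca→b60/s4 VC-HIT; vc=[61,36,53,44]
#16 0xd5→b13/s5 MISS; vc=[36,53,44,45]
#17 0x15f→b21/s5 MISS; vc=[53,44,45,13]
#18 0xd7→b13/s5 VC-HIT; vc=[53,44,45,21]

MISSES = 10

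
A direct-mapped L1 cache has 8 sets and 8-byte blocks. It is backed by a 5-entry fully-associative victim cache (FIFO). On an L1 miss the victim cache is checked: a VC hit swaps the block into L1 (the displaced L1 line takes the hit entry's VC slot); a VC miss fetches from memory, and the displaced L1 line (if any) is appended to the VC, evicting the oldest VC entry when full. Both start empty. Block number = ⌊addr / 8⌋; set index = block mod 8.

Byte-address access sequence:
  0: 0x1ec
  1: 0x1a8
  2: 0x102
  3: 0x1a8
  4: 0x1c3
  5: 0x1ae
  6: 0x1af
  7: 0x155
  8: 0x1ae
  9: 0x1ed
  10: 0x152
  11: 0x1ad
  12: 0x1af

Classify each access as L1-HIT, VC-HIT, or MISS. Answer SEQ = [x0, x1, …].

SEQ = [MISS, MISS, MISS, L1-HIT, MISS, L1-HIT, L1-HIT, MISS, L1-HIT, VC-HIT, L1-HIT, VC-HIT, L1-HIT]

0: 0x1ec (blk 61, set 5) → MISS  vc=[]
1: 0x1a8 (blk 53, set 5) → MISS  vc=[61]
2: 0x102 (blk 32, set 0) → MISS  vc=[61]
3: 0x1a8 (blk 53, set 5) → L1-HIT  vc=[61]
4: 0x1c3 (blk 56, set 0) → MISS  vc=[61, 32]
5: 0x1ae (blk 53, set 5) → L1-HIT  vc=[61, 32]
6: 0x1af (blk 53, set 5) → L1-HIT  vc=[61, 32]
7: 0x155 (blk 42, set 2) → MISS  vc=[61, 32]
8: 0x1ae (blk 53, set 5) → L1-HIT  vc=[61, 32]
9: 0x1ed (blk 61, set 5) → VC-HIT  vc=[53, 32]
10: 0x152 (blk 42, set 2) → L1-HIT  vc=[53, 32]
11: 0x1ad (blk 53, set 5) → VC-HIT  vc=[61, 32]
12: 0x1af (blk 53, set 5) → L1-HIT  vc=[61, 32]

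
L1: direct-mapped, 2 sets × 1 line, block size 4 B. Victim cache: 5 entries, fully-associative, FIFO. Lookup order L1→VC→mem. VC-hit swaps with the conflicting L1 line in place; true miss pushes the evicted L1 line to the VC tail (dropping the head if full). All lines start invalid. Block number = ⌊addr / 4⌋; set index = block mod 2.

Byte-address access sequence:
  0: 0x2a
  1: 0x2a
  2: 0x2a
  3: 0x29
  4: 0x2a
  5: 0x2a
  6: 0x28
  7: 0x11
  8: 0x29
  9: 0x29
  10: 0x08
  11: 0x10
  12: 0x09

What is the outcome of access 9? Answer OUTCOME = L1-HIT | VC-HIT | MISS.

#0 0x2a→b10/s0 MISS; vc=[]
#1 0x2a→b10/s0 L1-HIT; vc=[]
#2 0x2a→b10/s0 L1-HIT; vc=[]
#3 0x29→b10/s0 L1-HIT; vc=[]
#4 0x2a→b10/s0 L1-HIT; vc=[]
#5 0x2a→b10/s0 L1-HIT; vc=[]
#6 0x28→b10/s0 L1-HIT; vc=[]
#7 0x11→b4/s0 MISS; vc=[10]
#8 0x29→b10/s0 VC-HIT; vc=[4]
#9 0x29→b10/s0 L1-HIT; vc=[4]
#10 0x8→b2/s0 MISS; vc=[4,10]
#11 0x10→b4/s0 VC-HIT; vc=[2,10]
#12 0x9→b2/s0 VC-HIT; vc=[4,10]

OUTCOME = L1-HIT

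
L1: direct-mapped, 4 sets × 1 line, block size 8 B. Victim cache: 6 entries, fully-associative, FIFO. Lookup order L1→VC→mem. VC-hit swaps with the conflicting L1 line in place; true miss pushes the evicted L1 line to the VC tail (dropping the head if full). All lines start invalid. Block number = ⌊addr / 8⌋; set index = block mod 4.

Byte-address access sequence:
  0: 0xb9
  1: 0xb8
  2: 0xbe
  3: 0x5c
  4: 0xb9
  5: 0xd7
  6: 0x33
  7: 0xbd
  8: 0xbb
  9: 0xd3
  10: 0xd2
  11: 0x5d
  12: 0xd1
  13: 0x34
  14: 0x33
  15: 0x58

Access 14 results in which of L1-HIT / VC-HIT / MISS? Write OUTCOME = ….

OUTCOME = L1-HIT

  [0] addr=0xb9 blk=23 s=3: MISS | VC []
  [1] addr=0xb8 blk=23 s=3: L1-HIT | VC []
  [2] addr=0xbe blk=23 s=3: L1-HIT | VC []
  [3] addr=0x5c blk=11 s=3: MISS | VC [23]
  [4] addr=0xb9 blk=23 s=3: VC-HIT | VC [11]
  [5] addr=0xd7 blk=26 s=2: MISS | VC [11]
  [6] addr=0x33 blk=6 s=2: MISS | VC [11, 26]
  [7] addr=0xbd blk=23 s=3: L1-HIT | VC [11, 26]
  [8] addr=0xbb blk=23 s=3: L1-HIT | VC [11, 26]
  [9] addr=0xd3 blk=26 s=2: VC-HIT | VC [11, 6]
  [10] addr=0xd2 blk=26 s=2: L1-HIT | VC [11, 6]
  [11] addr=0x5d blk=11 s=3: VC-HIT | VC [23, 6]
  [12] addr=0xd1 blk=26 s=2: L1-HIT | VC [23, 6]
  [13] addr=0x34 blk=6 s=2: VC-HIT | VC [23, 26]
  [14] addr=0x33 blk=6 s=2: L1-HIT | VC [23, 26]
  [15] addr=0x58 blk=11 s=3: L1-HIT | VC [23, 26]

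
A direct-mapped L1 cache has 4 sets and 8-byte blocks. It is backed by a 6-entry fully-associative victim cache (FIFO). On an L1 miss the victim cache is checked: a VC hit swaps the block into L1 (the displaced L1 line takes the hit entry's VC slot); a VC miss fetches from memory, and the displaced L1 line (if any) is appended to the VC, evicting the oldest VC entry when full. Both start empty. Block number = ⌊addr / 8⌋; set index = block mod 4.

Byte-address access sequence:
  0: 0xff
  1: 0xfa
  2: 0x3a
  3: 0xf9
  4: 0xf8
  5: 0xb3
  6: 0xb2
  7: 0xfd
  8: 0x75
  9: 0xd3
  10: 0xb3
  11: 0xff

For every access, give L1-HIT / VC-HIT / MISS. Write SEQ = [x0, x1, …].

SEQ = [MISS, L1-HIT, MISS, VC-HIT, L1-HIT, MISS, L1-HIT, L1-HIT, MISS, MISS, VC-HIT, L1-HIT]

  [0] addr=0xff blk=31 s=3: MISS | VC []
  [1] addr=0xfa blk=31 s=3: L1-HIT | VC []
  [2] addr=0x3a blk=7 s=3: MISS | VC [31]
  [3] addr=0xf9 blk=31 s=3: VC-HIT | VC [7]
  [4] addr=0xf8 blk=31 s=3: L1-HIT | VC [7]
  [5] addr=0xb3 blk=22 s=2: MISS | VC [7]
  [6] addr=0xb2 blk=22 s=2: L1-HIT | VC [7]
  [7] addr=0xfd blk=31 s=3: L1-HIT | VC [7]
  [8] addr=0x75 blk=14 s=2: MISS | VC [7, 22]
  [9] addr=0xd3 blk=26 s=2: MISS | VC [7, 22, 14]
  [10] addr=0xb3 blk=22 s=2: VC-HIT | VC [7, 26, 14]
  [11] addr=0xff blk=31 s=3: L1-HIT | VC [7, 26, 14]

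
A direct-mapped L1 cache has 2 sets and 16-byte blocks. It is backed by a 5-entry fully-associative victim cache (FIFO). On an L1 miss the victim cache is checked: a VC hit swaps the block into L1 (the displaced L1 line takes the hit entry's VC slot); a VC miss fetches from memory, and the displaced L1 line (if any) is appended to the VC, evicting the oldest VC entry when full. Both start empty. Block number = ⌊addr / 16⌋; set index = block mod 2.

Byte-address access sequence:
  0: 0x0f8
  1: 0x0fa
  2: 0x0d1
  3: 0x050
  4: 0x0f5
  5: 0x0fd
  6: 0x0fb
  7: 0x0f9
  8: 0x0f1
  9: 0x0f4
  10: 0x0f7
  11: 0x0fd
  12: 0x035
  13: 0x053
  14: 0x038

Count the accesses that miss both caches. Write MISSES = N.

MISSES = 4

  [0] addr=0xf8 blk=15 s=1: MISS | VC []
  [1] addr=0xfa blk=15 s=1: L1-HIT | VC []
  [2] addr=0xd1 blk=13 s=1: MISS | VC [15]
  [3] addr=0x50 blk=5 s=1: MISS | VC [15, 13]
  [4] addr=0xf5 blk=15 s=1: VC-HIT | VC [5, 13]
  [5] addr=0xfd blk=15 s=1: L1-HIT | VC [5, 13]
  [6] addr=0xfb blk=15 s=1: L1-HIT | VC [5, 13]
  [7] addr=0xf9 blk=15 s=1: L1-HIT | VC [5, 13]
  [8] addr=0xf1 blk=15 s=1: L1-HIT | VC [5, 13]
  [9] addr=0xf4 blk=15 s=1: L1-HIT | VC [5, 13]
  [10] addr=0xf7 blk=15 s=1: L1-HIT | VC [5, 13]
  [11] addr=0xfd blk=15 s=1: L1-HIT | VC [5, 13]
  [12] addr=0x35 blk=3 s=1: MISS | VC [5, 13, 15]
  [13] addr=0x53 blk=5 s=1: VC-HIT | VC [3, 13, 15]
  [14] addr=0x38 blk=3 s=1: VC-HIT | VC [5, 13, 15]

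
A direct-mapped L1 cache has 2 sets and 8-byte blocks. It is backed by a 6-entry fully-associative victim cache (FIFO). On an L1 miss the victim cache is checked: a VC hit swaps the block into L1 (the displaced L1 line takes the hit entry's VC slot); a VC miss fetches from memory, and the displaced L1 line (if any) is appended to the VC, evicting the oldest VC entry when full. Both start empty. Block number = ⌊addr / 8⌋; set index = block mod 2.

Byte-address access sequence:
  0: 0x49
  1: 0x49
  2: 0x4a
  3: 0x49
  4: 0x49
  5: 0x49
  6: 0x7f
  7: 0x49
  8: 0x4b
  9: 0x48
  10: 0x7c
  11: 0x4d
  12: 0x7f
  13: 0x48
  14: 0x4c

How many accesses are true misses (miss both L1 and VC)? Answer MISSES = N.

MISSES = 2

  [0] addr=0x49 blk=9 s=1: MISS | VC []
  [1] addr=0x49 blk=9 s=1: L1-HIT | VC []
  [2] addr=0x4a blk=9 s=1: L1-HIT | VC []
  [3] addr=0x49 blk=9 s=1: L1-HIT | VC []
  [4] addr=0x49 blk=9 s=1: L1-HIT | VC []
  [5] addr=0x49 blk=9 s=1: L1-HIT | VC []
  [6] addr=0x7f blk=15 s=1: MISS | VC [9]
  [7] addr=0x49 blk=9 s=1: VC-HIT | VC [15]
  [8] addr=0x4b blk=9 s=1: L1-HIT | VC [15]
  [9] addr=0x48 blk=9 s=1: L1-HIT | VC [15]
  [10] addr=0x7c blk=15 s=1: VC-HIT | VC [9]
  [11] addr=0x4d blk=9 s=1: VC-HIT | VC [15]
  [12] addr=0x7f blk=15 s=1: VC-HIT | VC [9]
  [13] addr=0x48 blk=9 s=1: VC-HIT | VC [15]
  [14] addr=0x4c blk=9 s=1: L1-HIT | VC [15]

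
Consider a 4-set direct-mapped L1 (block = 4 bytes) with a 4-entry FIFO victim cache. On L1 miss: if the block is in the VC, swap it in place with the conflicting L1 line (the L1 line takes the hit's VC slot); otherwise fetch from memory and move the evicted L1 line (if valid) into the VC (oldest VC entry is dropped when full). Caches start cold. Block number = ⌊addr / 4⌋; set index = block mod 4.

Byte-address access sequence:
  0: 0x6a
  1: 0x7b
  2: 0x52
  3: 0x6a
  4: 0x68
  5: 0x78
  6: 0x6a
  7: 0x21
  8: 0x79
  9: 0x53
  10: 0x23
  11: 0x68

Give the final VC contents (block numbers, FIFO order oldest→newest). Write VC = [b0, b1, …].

#0 0x6a→b26/s2 MISS; vc=[]
#1 0x7b→b30/s2 MISS; vc=[26]
#2 0x52→b20/s0 MISS; vc=[26]
#3 0x6a→b26/s2 VC-HIT; vc=[30]
#4 0x68→b26/s2 L1-HIT; vc=[30]
#5 0x78→b30/s2 VC-HIT; vc=[26]
#6 0x6a→b26/s2 VC-HIT; vc=[30]
#7 0x21→b8/s0 MISS; vc=[30,20]
#8 0x79→b30/s2 VC-HIT; vc=[26,20]
#9 0x53→b20/s0 VC-HIT; vc=[26,8]
#10 0x23→b8/s0 VC-HIT; vc=[26,20]
#11 0x68→b26/s2 VC-HIT; vc=[30,20]

VC = [30, 20]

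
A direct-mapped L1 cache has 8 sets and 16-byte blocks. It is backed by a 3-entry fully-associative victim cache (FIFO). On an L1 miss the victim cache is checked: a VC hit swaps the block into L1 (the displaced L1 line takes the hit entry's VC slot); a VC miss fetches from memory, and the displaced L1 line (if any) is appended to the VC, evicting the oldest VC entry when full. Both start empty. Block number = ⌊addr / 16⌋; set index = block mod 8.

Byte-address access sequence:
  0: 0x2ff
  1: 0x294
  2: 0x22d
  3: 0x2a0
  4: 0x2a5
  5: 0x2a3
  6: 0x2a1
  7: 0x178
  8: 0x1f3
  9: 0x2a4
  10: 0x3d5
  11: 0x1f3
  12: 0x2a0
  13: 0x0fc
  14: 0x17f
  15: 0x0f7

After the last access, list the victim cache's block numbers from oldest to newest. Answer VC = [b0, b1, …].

0: 0x2ff (blk 47, set 7) → MISS  vc=[]
1: 0x294 (blk 41, set 1) → MISS  vc=[]
2: 0x22d (blk 34, set 2) → MISS  vc=[]
3: 0x2a0 (blk 42, set 2) → MISS  vc=[34]
4: 0x2a5 (blk 42, set 2) → L1-HIT  vc=[34]
5: 0x2a3 (blk 42, set 2) → L1-HIT  vc=[34]
6: 0x2a1 (blk 42, set 2) → L1-HIT  vc=[34]
7: 0x178 (blk 23, set 7) → MISS  vc=[34, 47]
8: 0x1f3 (blk 31, set 7) → MISS  vc=[34, 47, 23]
9: 0x2a4 (blk 42, set 2) → L1-HIT  vc=[34, 47, 23]
10: 0x3d5 (blk 61, set 5) → MISS  vc=[34, 47, 23]
11: 0x1f3 (blk 31, set 7) → L1-HIT  vc=[34, 47, 23]
12: 0x2a0 (blk 42, set 2) → L1-HIT  vc=[34, 47, 23]
13: 0xfc (blk 15, set 7) → MISS  vc=[47, 23, 31]
14: 0x17f (blk 23, set 7) → VC-HIT  vc=[47, 15, 31]
15: 0xf7 (blk 15, set 7) → VC-HIT  vc=[47, 23, 31]

VC = [47, 23, 31]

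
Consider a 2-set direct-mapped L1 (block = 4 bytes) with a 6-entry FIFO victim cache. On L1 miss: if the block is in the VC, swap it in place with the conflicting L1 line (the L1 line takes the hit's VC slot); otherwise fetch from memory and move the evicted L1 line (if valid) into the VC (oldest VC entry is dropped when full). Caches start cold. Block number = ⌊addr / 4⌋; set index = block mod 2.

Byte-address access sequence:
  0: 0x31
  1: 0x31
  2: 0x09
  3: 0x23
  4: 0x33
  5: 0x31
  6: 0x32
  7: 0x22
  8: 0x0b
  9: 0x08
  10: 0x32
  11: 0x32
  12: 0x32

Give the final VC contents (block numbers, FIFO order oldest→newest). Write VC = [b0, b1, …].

VC = [2, 8]

0: 0x31 (blk 12, set 0) → MISS  vc=[]
1: 0x31 (blk 12, set 0) → L1-HIT  vc=[]
2: 0x9 (blk 2, set 0) → MISS  vc=[12]
3: 0x23 (blk 8, set 0) → MISS  vc=[12, 2]
4: 0x33 (blk 12, set 0) → VC-HIT  vc=[8, 2]
5: 0x31 (blk 12, set 0) → L1-HIT  vc=[8, 2]
6: 0x32 (blk 12, set 0) → L1-HIT  vc=[8, 2]
7: 0x22 (blk 8, set 0) → VC-HIT  vc=[12, 2]
8: 0xb (blk 2, set 0) → VC-HIT  vc=[12, 8]
9: 0x8 (blk 2, set 0) → L1-HIT  vc=[12, 8]
10: 0x32 (blk 12, set 0) → VC-HIT  vc=[2, 8]
11: 0x32 (blk 12, set 0) → L1-HIT  vc=[2, 8]
12: 0x32 (blk 12, set 0) → L1-HIT  vc=[2, 8]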